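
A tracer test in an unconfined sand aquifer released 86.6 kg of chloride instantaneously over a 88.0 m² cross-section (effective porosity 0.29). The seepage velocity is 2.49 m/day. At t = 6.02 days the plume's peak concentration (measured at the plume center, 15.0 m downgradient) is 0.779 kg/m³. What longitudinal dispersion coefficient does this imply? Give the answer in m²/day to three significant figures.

0.251 m²/day

At the plume center C_max = M/(n_e·A·√(4πDt)), so D = M²/(4πt·(n_e·A·C_max)²).
n_e·A·C_max = 0.29 × 88.0 × 0.779 = 19.88 kg/m.
D = 86.6²/(4π × 6.02 × 19.88²) = 0.251 m²/day.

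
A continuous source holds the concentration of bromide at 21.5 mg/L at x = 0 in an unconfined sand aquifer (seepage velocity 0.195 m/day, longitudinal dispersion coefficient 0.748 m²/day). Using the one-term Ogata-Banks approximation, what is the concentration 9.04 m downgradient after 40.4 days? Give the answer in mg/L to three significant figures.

9.47 mg/L

For a continuous step input, C/C₀ ≈ ½·erfc((x−vt)/(2√(Dt))).
vt = 0.195 × 40.4 = 7.878 m and 2√(Dt) = 2√(0.748 × 40.4) = 10.99 m.
Argument (x−vt)/(2√(Dt)) = (9.04 − 7.878)/10.99 = 0.1057; ½·erfc(0.1057) = 0.4406.
C = 21.5 × 0.4406 = 9.47 mg/L.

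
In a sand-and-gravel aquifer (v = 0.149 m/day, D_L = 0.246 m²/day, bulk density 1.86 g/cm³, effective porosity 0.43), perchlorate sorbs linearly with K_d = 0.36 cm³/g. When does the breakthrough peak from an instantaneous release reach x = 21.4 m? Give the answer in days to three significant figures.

Retardation factor R = 1 + ρ_b·K_d/n = 1 + 1.86 × 0.36/0.43 = 2.557.
Sorption retards both mechanisms: v_R = v/R = 0.05827 m/day, D_R = D/R = 0.09621 m²/day.
Peak time from v_R²t² + 2D_R t − x² = 0: t = (√(D_R² + v_R²x²) − D_R)/v_R².
√(D_R² + v_R²x²) = √(0.09621² + 0.05827² × 21.4²) = 1.251; v_R² = 0.003395.
t = (1.251 − 0.09621)/0.003395 = 340 days.

340 days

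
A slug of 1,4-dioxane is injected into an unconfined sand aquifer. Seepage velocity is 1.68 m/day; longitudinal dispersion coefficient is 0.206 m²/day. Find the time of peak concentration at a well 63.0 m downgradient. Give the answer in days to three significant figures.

For the 1D instantaneous-source solution, setting ∂C/∂t = 0 at fixed x gives v²t² + 2Dt − x² = 0, so t = (√(D² + v²x²) − D)/v².
√(D² + v²x²) = √(0.206² + 1.68² × 63.0²) = 105.8; v² = 2.8224.
t = (105.8 − 0.206)/2.8224 = 37.4 days (vs. the pure-advection estimate x/v = 37.5 d).

37.4 days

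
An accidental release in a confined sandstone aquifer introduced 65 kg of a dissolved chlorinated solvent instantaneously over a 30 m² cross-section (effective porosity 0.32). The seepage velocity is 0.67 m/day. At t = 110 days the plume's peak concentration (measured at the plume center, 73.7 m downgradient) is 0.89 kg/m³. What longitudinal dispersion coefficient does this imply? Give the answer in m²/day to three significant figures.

0.0419 m²/day

At the plume center C_max = M/(n_e·A·√(4πDt)), so D = M²/(4πt·(n_e·A·C_max)²).
n_e·A·C_max = 0.32 × 30 × 0.89 = 8.544 kg/m.
D = 65²/(4π × 110 × 8.544²) = 0.0419 m²/day.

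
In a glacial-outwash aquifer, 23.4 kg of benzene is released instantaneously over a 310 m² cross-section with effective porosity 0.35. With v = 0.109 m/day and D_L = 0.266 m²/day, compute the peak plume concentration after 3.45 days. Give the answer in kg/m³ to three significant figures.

The peak of an instantaneous 1D plume sits at x = vt; there the Gaussian factor is 1 and C_max = M/(n_e·A·√(4πDt)), where n_e·A is the pore area the mass is dissolved in.
√(4πDt) = √(4π × 0.266 × 3.45) = 3.396 m, so C_max = 23.4/(0.35 × 310 × 3.396) = 0.0635 kg/m³.

0.0635 kg/m³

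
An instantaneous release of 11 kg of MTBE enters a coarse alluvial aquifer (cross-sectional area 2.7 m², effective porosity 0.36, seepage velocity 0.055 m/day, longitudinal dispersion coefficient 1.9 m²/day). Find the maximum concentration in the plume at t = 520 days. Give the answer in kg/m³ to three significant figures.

The peak of an instantaneous 1D plume sits at x = vt; there the Gaussian factor is 1 and C_max = M/(n_e·A·√(4πDt)), where n_e·A is the pore area the mass is dissolved in.
√(4πDt) = √(4π × 1.9 × 520) = 111.4 m, so C_max = 11/(0.36 × 2.7 × 111.4) = 0.102 kg/m³.

0.102 kg/m³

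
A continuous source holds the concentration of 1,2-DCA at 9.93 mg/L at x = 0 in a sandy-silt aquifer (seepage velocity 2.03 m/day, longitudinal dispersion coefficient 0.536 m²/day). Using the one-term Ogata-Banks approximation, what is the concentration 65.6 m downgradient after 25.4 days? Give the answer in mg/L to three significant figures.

0.0355 mg/L

For a continuous step input, C/C₀ ≈ ½·erfc((x−vt)/(2√(Dt))).
vt = 2.03 × 25.4 = 51.562 m and 2√(Dt) = 2√(0.536 × 25.4) = 7.380 m.
Argument (x−vt)/(2√(Dt)) = (65.6 − 51.562)/7.380 = 1.902; ½·erfc(1.902) = 0.003574.
C = 9.93 × 0.003574 = 0.0355 mg/L.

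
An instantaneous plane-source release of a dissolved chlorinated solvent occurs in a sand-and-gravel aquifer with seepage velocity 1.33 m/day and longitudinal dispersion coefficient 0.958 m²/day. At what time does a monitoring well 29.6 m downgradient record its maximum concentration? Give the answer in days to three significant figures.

For the 1D instantaneous-source solution, setting ∂C/∂t = 0 at fixed x gives v²t² + 2Dt − x² = 0, so t = (√(D² + v²x²) − D)/v².
√(D² + v²x²) = √(0.958² + 1.33² × 29.6²) = 39.38; v² = 1.7689.
t = (39.38 − 0.958)/1.7689 = 21.7 days (vs. the pure-advection estimate x/v = 22.3 d).

21.7 days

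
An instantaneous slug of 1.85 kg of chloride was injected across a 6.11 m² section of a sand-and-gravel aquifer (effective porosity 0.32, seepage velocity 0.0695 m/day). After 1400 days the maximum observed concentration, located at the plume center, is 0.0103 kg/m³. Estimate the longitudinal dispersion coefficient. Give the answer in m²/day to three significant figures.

0.480 m²/day

At the plume center C_max = M/(n_e·A·√(4πDt)), so D = M²/(4πt·(n_e·A·C_max)²).
n_e·A·C_max = 0.32 × 6.11 × 0.0103 = 0.02014 kg/m.
D = 1.85²/(4π × 1400 × 0.02014²) = 0.480 m²/day.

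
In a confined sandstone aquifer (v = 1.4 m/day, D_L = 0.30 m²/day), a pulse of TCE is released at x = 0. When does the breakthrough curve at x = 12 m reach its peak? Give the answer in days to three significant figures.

8.42 days

For the 1D instantaneous-source solution, setting ∂C/∂t = 0 at fixed x gives v²t² + 2Dt − x² = 0, so t = (√(D² + v²x²) − D)/v².
√(D² + v²x²) = √(0.30² + 1.4² × 12²) = 16.80; v² = 1.96.
t = (16.80 − 0.30)/1.96 = 8.42 days (vs. the pure-advection estimate x/v = 8.57 d).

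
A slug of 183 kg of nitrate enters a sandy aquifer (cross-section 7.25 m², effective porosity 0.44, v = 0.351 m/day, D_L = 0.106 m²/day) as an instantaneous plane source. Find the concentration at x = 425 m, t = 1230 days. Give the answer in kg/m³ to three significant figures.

1.30 kg/m³

For an instantaneous plane source, C(x,t) = M/(n_e·A·√(4πDt)) · exp(−(x−vt)²/(4Dt)), with n_e·A the pore (flow) area.
Plume center vt = 0.351 × 1230 = 431.73 m, so the well at 425 m is 6.73 m upgradient of the peak.
√(4πDt) = 40.48 m, giving peak height M/(n_e·A·√(4πDt)) = 183/(0.44 × 7.25 × 40.48) = 1.417 kg/m³.
(x−vt)²/(4Dt) = (-6.73)²/(4 × 0.106 × 1230) = 0.08685; exp(−0.08685) = 0.9168.
C = 1.417 × 0.9168 = 1.30 kg/m³.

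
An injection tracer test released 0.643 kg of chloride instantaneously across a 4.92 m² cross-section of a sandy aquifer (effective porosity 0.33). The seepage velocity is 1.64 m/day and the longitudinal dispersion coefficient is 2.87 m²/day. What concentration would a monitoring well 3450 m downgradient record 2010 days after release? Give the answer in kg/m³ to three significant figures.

For an instantaneous plane source, C(x,t) = M/(n_e·A·√(4πDt)) · exp(−(x−vt)²/(4Dt)), with n_e·A the pore (flow) area.
Plume center vt = 1.64 × 2010 = 3296.4 m, so the well at 3450 m is 153.6 m downgradient of the peak.
√(4πDt) = 269.2 m, giving peak height M/(n_e·A·√(4πDt)) = 0.643/(0.33 × 4.92 × 269.2) = 0.001471 kg/m³.
(x−vt)²/(4Dt) = (153.6)²/(4 × 2.87 × 2010) = 1.022; exp(−1.022) = 0.3599.
C = 0.001471 × 0.3599 = 0.000529 kg/m³.

0.000529 kg/m³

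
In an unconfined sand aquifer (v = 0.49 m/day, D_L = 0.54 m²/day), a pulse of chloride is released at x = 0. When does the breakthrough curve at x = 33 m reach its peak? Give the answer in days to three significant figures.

65.1 days

For the 1D instantaneous-source solution, setting ∂C/∂t = 0 at fixed x gives v²t² + 2Dt − x² = 0, so t = (√(D² + v²x²) − D)/v².
√(D² + v²x²) = √(0.54² + 0.49² × 33²) = 16.18; v² = 0.2401.
t = (16.18 − 0.54)/0.2401 = 65.1 days (vs. the pure-advection estimate x/v = 67.3 d).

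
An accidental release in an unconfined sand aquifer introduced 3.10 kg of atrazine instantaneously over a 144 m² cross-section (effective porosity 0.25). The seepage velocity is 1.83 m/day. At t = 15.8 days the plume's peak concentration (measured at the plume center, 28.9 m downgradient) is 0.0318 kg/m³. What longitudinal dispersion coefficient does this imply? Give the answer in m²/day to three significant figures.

0.0369 m²/day

At the plume center C_max = M/(n_e·A·√(4πDt)), so D = M²/(4πt·(n_e·A·C_max)²).
n_e·A·C_max = 0.25 × 144 × 0.0318 = 1.145 kg/m.
D = 3.10²/(4π × 15.8 × 1.145²) = 0.0369 m²/day.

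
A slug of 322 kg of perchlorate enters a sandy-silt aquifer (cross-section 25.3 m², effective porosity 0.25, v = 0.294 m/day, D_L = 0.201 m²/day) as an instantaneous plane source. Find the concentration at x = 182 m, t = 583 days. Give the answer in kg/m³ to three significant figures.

For an instantaneous plane source, C(x,t) = M/(n_e·A·√(4πDt)) · exp(−(x−vt)²/(4Dt)), with n_e·A the pore (flow) area.
Plume center vt = 0.294 × 583 = 171.402 m, so the well at 182 m is 10.598 m downgradient of the peak.
√(4πDt) = 38.37 m, giving peak height M/(n_e·A·√(4πDt)) = 322/(0.25 × 25.3 × 38.37) = 1.327 kg/m³.
(x−vt)²/(4Dt) = (10.598)²/(4 × 0.201 × 583) = 0.2396; exp(−0.2396) = 0.7869.
C = 1.327 × 0.7869 = 1.04 kg/m³.

1.04 kg/m³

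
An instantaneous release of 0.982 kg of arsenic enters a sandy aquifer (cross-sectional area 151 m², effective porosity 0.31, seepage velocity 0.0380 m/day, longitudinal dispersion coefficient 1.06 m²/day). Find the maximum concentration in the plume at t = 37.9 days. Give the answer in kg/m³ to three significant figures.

0.000934 kg/m³

The peak of an instantaneous 1D plume sits at x = vt; there the Gaussian factor is 1 and C_max = M/(n_e·A·√(4πDt)), where n_e·A is the pore area the mass is dissolved in.
√(4πDt) = √(4π × 1.06 × 37.9) = 22.47 m, so C_max = 0.982/(0.31 × 151 × 22.47) = 0.000934 kg/m³.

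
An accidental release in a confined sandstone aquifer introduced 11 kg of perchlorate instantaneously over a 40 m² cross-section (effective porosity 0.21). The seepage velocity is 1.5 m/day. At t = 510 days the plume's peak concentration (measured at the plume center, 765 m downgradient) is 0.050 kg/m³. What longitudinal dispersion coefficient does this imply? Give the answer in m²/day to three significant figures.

At the plume center C_max = M/(n_e·A·√(4πDt)), so D = M²/(4πt·(n_e·A·C_max)²).
n_e·A·C_max = 0.21 × 40 × 0.050 = 0.4200 kg/m.
D = 11²/(4π × 510 × 0.4200²) = 0.107 m²/day.

0.107 m²/day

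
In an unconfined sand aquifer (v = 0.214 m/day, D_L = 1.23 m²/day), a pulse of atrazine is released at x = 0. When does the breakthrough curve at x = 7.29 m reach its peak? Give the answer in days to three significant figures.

16.5 days

For the 1D instantaneous-source solution, setting ∂C/∂t = 0 at fixed x gives v²t² + 2Dt − x² = 0, so t = (√(D² + v²x²) − D)/v².
√(D² + v²x²) = √(1.23² + 0.214² × 7.29²) = 1.987; v² = 0.045796.
t = (1.987 − 1.23)/0.045796 = 16.5 days (vs. the pure-advection estimate x/v = 34.1 d).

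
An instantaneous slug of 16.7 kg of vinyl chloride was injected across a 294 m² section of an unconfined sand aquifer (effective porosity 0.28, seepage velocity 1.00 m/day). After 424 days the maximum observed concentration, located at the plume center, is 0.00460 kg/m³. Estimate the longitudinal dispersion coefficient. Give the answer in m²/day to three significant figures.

0.365 m²/day

At the plume center C_max = M/(n_e·A·√(4πDt)), so D = M²/(4πt·(n_e·A·C_max)²).
n_e·A·C_max = 0.28 × 294 × 0.00460 = 0.3787 kg/m.
D = 16.7²/(4π × 424 × 0.3787²) = 0.365 m²/day.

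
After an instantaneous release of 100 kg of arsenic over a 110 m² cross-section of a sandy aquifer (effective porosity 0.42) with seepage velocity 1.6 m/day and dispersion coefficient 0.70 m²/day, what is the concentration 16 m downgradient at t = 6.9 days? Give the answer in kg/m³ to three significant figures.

For an instantaneous plane source, C(x,t) = M/(n_e·A·√(4πDt)) · exp(−(x−vt)²/(4Dt)), with n_e·A the pore (flow) area.
Plume center vt = 1.6 × 6.9 = 11.04 m, so the well at 16 m is 4.96 m downgradient of the peak.
√(4πDt) = 7.791 m, giving peak height M/(n_e·A·√(4πDt)) = 100/(0.42 × 110 × 7.791) = 0.2778 kg/m³.
(x−vt)²/(4Dt) = (4.96)²/(4 × 0.70 × 6.9) = 1.273; exp(−1.273) = 0.2800.
C = 0.2778 × 0.2800 = 0.0778 kg/m³.

0.0778 kg/m³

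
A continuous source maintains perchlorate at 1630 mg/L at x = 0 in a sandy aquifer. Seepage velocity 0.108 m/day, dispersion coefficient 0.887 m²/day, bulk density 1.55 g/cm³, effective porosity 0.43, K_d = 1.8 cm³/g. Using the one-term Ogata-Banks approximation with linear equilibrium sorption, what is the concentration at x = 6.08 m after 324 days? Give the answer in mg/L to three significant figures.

711 mg/L

Retardation factor R = 1 + ρ_b·K_d/n = 1 + 1.55 × 1.8/0.43 = 7.488.
Sorption retards both mechanisms: v_R = v/R = 0.01442 m/day, D_R = D/R = 0.1185 m²/day.
v_R·t = 0.01442 × 324 = 4.67208 m; 2√(D_R t) = 12.39 m; argument = (6.08 − 4.67208)/12.39 = 0.1136.
C = C₀ × ½·erfc(0.1136) = 1630 × 0.4362 = 711 mg/L.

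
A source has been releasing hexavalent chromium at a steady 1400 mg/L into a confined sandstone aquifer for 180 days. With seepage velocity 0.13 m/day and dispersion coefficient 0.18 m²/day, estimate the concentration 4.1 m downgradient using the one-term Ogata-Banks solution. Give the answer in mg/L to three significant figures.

1390 mg/L

For a continuous step input, C/C₀ ≈ ½·erfc((x−vt)/(2√(Dt))).
vt = 0.13 × 180 = 23.4 m and 2√(Dt) = 2√(0.18 × 180) = 11.38 m.
Argument (x−vt)/(2√(Dt)) = (4.1 − 23.4)/11.38 = -1.696; ½·erfc(-1.696) = 0.9918.
C = 1400 × 0.9918 = 1390 mg/L.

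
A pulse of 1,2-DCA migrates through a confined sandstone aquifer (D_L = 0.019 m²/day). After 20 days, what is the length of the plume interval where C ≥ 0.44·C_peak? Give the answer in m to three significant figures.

The plume is Gaussian with σ = √(2Dt) = √(2 × 0.019 × 20) = 0.8718 m.
C/C_peak = exp(−Δx²/(2σ²)) = 0.44 ⇒ Δx = σ·√(−2 ln 0.44) = 0.8718 × 1.281 = 1.117 m.
Width = 2Δx = 2.23 m.

2.23 m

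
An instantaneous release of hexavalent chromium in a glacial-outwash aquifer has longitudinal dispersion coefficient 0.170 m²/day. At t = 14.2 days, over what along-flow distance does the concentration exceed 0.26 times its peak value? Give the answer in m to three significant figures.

The plume is Gaussian with σ = √(2Dt) = √(2 × 0.170 × 14.2) = 2.197 m.
C/C_peak = exp(−Δx²/(2σ²)) = 0.26 ⇒ Δx = σ·√(−2 ln 0.26) = 2.197 × 1.641 = 3.605 m.
Width = 2Δx = 7.21 m.

7.21 m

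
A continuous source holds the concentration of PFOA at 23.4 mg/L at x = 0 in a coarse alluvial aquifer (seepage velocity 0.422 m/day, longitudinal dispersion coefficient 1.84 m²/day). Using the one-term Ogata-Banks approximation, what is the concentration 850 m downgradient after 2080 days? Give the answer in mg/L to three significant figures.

For a continuous step input, C/C₀ ≈ ½·erfc((x−vt)/(2√(Dt))).
vt = 0.422 × 2080 = 877.76 m and 2√(Dt) = 2√(1.84 × 2080) = 123.7 m.
Argument (x−vt)/(2√(Dt)) = (850 − 877.76)/123.7 = -0.2244; ½·erfc(-0.2244) = 0.6245.
C = 23.4 × 0.6245 = 14.6 mg/L.

14.6 mg/L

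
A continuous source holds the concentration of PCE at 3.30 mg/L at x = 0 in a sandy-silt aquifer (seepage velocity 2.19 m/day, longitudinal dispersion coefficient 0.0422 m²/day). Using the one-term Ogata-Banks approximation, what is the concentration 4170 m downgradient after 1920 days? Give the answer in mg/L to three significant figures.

3.29 mg/L

For a continuous step input, C/C₀ ≈ ½·erfc((x−vt)/(2√(Dt))).
vt = 2.19 × 1920 = 4204.8 m and 2√(Dt) = 2√(0.0422 × 1920) = 18.00 m.
Argument (x−vt)/(2√(Dt)) = (4170 − 4204.8)/18.00 = -1.933; ½·erfc(-1.933) = 0.9969.
C = 3.30 × 0.9969 = 3.29 mg/L.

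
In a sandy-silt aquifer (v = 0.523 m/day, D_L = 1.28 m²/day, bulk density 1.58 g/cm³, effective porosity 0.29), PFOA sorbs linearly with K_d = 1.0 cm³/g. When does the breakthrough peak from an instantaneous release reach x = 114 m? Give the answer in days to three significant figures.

1380 days

Retardation factor R = 1 + ρ_b·K_d/n = 1 + 1.58 × 1.0/0.29 = 6.448.
Sorption retards both mechanisms: v_R = v/R = 0.08111 m/day, D_R = D/R = 0.1985 m²/day.
Peak time from v_R²t² + 2D_R t − x² = 0: t = (√(D_R² + v_R²x²) − D_R)/v_R².
√(D_R² + v_R²x²) = √(0.1985² + 0.08111² × 114²) = 9.249; v_R² = 0.006579.
t = (9.249 − 0.1985)/0.006579 = 1380 days.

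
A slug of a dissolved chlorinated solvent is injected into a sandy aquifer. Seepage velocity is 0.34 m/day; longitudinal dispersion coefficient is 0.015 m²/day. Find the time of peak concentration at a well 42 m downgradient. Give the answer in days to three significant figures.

123 days

For the 1D instantaneous-source solution, setting ∂C/∂t = 0 at fixed x gives v²t² + 2Dt − x² = 0, so t = (√(D² + v²x²) − D)/v².
√(D² + v²x²) = √(0.015² + 0.34² × 42²) = 14.28; v² = 0.1156.
t = (14.28 − 0.015)/0.1156 = 123 days (vs. the pure-advection estimate x/v = 124 d).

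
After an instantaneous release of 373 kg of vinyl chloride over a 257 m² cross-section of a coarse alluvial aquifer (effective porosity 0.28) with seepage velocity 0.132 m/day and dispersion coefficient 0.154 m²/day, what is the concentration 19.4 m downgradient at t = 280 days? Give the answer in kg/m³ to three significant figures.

For an instantaneous plane source, C(x,t) = M/(n_e·A·√(4πDt)) · exp(−(x−vt)²/(4Dt)), with n_e·A the pore (flow) area.
Plume center vt = 0.132 × 280 = 36.96 m, so the well at 19.4 m is 17.56 m upgradient of the peak.
√(4πDt) = 23.28 m, giving peak height M/(n_e·A·√(4πDt)) = 373/(0.28 × 257 × 23.28) = 0.2227 kg/m³.
(x−vt)²/(4Dt) = (-17.56)²/(4 × 0.154 × 280) = 1.788; exp(−1.788) = 0.1673.
C = 0.2227 × 0.1673 = 0.0373 kg/m³.

0.0373 kg/m³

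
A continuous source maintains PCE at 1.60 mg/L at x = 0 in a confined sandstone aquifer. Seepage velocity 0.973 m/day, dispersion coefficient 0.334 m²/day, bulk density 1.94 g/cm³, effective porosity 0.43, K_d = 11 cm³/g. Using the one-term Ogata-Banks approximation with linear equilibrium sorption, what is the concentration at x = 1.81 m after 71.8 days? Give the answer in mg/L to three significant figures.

0.527 mg/L

Retardation factor R = 1 + ρ_b·K_d/n = 1 + 1.94 × 11/0.43 = 50.63.
Sorption retards both mechanisms: v_R = v/R = 0.01922 m/day, D_R = D/R = 0.006597 m²/day.
v_R·t = 0.01922 × 71.8 = 1.379996 m; 2√(D_R t) = 1.376 m; argument = (1.81 − 1.379996)/1.376 = 0.3125.
C = C₀ × ½·erfc(0.3125) = 1.60 × 0.3293 = 0.527 mg/L.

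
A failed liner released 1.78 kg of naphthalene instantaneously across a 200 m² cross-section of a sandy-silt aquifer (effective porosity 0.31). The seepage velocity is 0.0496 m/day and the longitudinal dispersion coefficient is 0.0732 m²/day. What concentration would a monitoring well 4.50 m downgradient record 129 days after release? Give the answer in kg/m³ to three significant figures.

0.00240 kg/m³

For an instantaneous plane source, C(x,t) = M/(n_e·A·√(4πDt)) · exp(−(x−vt)²/(4Dt)), with n_e·A the pore (flow) area.
Plume center vt = 0.0496 × 129 = 6.3984 m, so the well at 4.50 m is 1.8984 m upgradient of the peak.
√(4πDt) = 10.89 m, giving peak height M/(n_e·A·√(4πDt)) = 1.78/(0.31 × 200 × 10.89) = 0.002636 kg/m³.
(x−vt)²/(4Dt) = (-1.8984)²/(4 × 0.0732 × 129) = 0.09541; exp(−0.09541) = 0.9090.
C = 0.002636 × 0.9090 = 0.00240 kg/m³.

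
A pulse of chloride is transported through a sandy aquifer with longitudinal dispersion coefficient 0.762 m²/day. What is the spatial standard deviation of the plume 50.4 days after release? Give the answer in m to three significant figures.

Dispersive spreading gives a Gaussian with σ² = 2Dt; advection only shifts the center.
σ = √(2 × 0.762 × 50.4) = 8.76 m.

8.76 m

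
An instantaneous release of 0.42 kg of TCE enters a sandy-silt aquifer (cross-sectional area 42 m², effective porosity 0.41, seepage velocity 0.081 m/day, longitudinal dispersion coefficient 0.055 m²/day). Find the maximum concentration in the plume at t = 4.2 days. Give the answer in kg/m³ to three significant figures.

The peak of an instantaneous 1D plume sits at x = vt; there the Gaussian factor is 1 and C_max = M/(n_e·A·√(4πDt)), where n_e·A is the pore area the mass is dissolved in.
√(4πDt) = √(4π × 0.055 × 4.2) = 1.704 m, so C_max = 0.42/(0.41 × 42 × 1.704) = 0.0143 kg/m³.

0.0143 kg/m³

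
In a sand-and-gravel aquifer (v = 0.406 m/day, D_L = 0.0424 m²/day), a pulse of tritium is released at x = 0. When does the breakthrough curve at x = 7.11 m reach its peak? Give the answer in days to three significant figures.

17.3 days

For the 1D instantaneous-source solution, setting ∂C/∂t = 0 at fixed x gives v²t² + 2Dt − x² = 0, so t = (√(D² + v²x²) − D)/v².
√(D² + v²x²) = √(0.0424² + 0.406² × 7.11²) = 2.887; v² = 0.164836.
t = (2.887 − 0.0424)/0.164836 = 17.3 days (vs. the pure-advection estimate x/v = 17.5 d).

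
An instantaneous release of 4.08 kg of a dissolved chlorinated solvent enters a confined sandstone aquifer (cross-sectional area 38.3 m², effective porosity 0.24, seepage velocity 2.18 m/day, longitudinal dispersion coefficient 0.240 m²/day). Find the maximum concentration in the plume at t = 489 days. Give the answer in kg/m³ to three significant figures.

0.0116 kg/m³

The peak of an instantaneous 1D plume sits at x = vt; there the Gaussian factor is 1 and C_max = M/(n_e·A·√(4πDt)), where n_e·A is the pore area the mass is dissolved in.
√(4πDt) = √(4π × 0.240 × 489) = 38.40 m, so C_max = 4.08/(0.24 × 38.3 × 38.40) = 0.0116 kg/m³.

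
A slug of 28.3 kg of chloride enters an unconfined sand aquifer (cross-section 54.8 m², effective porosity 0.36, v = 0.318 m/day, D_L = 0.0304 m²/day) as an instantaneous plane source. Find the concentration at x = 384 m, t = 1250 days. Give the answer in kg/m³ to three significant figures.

0.0198 kg/m³

For an instantaneous plane source, C(x,t) = M/(n_e·A·√(4πDt)) · exp(−(x−vt)²/(4Dt)), with n_e·A the pore (flow) area.
Plume center vt = 0.318 × 1250 = 397.5 m, so the well at 384 m is 13.5 m upgradient of the peak.
√(4πDt) = 21.85 m, giving peak height M/(n_e·A·√(4πDt)) = 28.3/(0.36 × 54.8 × 21.85) = 0.06565 kg/m³.
(x−vt)²/(4Dt) = (-13.5)²/(4 × 0.0304 × 1250) = 1.199; exp(−1.199) = 0.3015.
C = 0.06565 × 0.3015 = 0.0198 kg/m³.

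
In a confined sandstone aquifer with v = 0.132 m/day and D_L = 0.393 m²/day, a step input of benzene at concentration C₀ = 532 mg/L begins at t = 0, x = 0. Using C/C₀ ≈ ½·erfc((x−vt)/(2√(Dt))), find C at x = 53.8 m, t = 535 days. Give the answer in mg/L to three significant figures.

For a continuous step input, C/C₀ ≈ ½·erfc((x−vt)/(2√(Dt))).
vt = 0.132 × 535 = 70.62 m and 2√(Dt) = 2√(0.393 × 535) = 29.00 m.
Argument (x−vt)/(2√(Dt)) = (53.8 − 70.62)/29.00 = -0.5800; ½·erfc(-0.5800) = 0.7940.
C = 532 × 0.7940 = 422 mg/L.

422 mg/L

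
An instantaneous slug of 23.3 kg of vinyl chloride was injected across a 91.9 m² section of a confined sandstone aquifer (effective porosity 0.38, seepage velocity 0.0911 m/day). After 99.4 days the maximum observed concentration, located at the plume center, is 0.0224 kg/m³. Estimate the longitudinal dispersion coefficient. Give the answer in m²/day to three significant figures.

0.710 m²/day

At the plume center C_max = M/(n_e·A·√(4πDt)), so D = M²/(4πt·(n_e·A·C_max)²).
n_e·A·C_max = 0.38 × 91.9 × 0.0224 = 0.7823 kg/m.
D = 23.3²/(4π × 99.4 × 0.7823²) = 0.710 m²/day.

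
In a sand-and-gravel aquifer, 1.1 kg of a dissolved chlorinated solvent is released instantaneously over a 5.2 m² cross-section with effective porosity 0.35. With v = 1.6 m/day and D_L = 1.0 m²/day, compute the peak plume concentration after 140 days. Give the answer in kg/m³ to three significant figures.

0.0144 kg/m³

The peak of an instantaneous 1D plume sits at x = vt; there the Gaussian factor is 1 and C_max = M/(n_e·A·√(4πDt)), where n_e·A is the pore area the mass is dissolved in.
√(4πDt) = √(4π × 1.0 × 140) = 41.94 m, so C_max = 1.1/(0.35 × 5.2 × 41.94) = 0.0144 kg/m³.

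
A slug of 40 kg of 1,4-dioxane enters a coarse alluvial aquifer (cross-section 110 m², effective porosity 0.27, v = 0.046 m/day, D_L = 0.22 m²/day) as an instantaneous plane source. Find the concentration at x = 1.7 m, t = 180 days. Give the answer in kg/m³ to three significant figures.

0.0459 kg/m³

For an instantaneous plane source, C(x,t) = M/(n_e·A·√(4πDt)) · exp(−(x−vt)²/(4Dt)), with n_e·A the pore (flow) area.
Plume center vt = 0.046 × 180 = 8.28 m, so the well at 1.7 m is 6.58 m upgradient of the peak.
√(4πDt) = 22.31 m, giving peak height M/(n_e·A·√(4πDt)) = 40/(0.27 × 110 × 22.31) = 0.06037 kg/m³.
(x−vt)²/(4Dt) = (-6.58)²/(4 × 0.22 × 180) = 0.2733; exp(−0.2733) = 0.7609.
C = 0.06037 × 0.7609 = 0.0459 kg/m³.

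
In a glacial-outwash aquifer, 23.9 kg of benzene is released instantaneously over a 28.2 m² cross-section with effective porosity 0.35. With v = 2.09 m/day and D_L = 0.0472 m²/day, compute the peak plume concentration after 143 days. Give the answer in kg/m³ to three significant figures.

0.263 kg/m³

The peak of an instantaneous 1D plume sits at x = vt; there the Gaussian factor is 1 and C_max = M/(n_e·A·√(4πDt)), where n_e·A is the pore area the mass is dissolved in.
√(4πDt) = √(4π × 0.0472 × 143) = 9.210 m, so C_max = 23.9/(0.35 × 28.2 × 9.210) = 0.263 kg/m³.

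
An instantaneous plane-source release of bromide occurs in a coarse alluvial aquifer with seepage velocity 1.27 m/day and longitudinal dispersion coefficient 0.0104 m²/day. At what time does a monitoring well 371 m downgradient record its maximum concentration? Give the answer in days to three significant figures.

292 days

For the 1D instantaneous-source solution, setting ∂C/∂t = 0 at fixed x gives v²t² + 2Dt − x² = 0, so t = (√(D² + v²x²) − D)/v².
√(D² + v²x²) = √(0.0104² + 1.27² × 371²) = 471.2; v² = 1.6129.
t = (471.2 − 0.0104)/1.6129 = 292 days (vs. the pure-advection estimate x/v = 292 d).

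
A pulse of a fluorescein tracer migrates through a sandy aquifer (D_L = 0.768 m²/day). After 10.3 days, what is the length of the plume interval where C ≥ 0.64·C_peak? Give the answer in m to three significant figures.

7.52 m

The plume is Gaussian with σ = √(2Dt) = √(2 × 0.768 × 10.3) = 3.978 m.
C/C_peak = exp(−Δx²/(2σ²)) = 0.64 ⇒ Δx = σ·√(−2 ln 0.64) = 3.978 × 0.9448 = 3.758 m.
Width = 2Δx = 7.52 m.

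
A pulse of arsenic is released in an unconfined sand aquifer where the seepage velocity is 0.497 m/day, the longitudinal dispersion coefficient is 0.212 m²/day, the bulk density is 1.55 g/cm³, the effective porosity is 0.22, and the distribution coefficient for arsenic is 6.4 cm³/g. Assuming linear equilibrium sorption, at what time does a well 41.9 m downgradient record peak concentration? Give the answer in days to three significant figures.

3850 days

Retardation factor R = 1 + ρ_b·K_d/n = 1 + 1.55 × 6.4/0.22 = 46.09.
Sorption retards both mechanisms: v_R = v/R = 0.01078 m/day, D_R = D/R = 0.004600 m²/day.
Peak time from v_R²t² + 2D_R t − x² = 0: t = (√(D_R² + v_R²x²) − D_R)/v_R².
√(D_R² + v_R²x²) = √(0.004600² + 0.01078² × 41.9²) = 0.4517; v_R² = 0.0001162.
t = (0.4517 − 0.004600)/0.0001162 = 3850 days.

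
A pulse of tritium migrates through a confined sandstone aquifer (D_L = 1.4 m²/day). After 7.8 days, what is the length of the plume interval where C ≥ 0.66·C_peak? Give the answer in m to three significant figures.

8.52 m

The plume is Gaussian with σ = √(2Dt) = √(2 × 1.4 × 7.8) = 4.673 m.
C/C_peak = exp(−Δx²/(2σ²)) = 0.66 ⇒ Δx = σ·√(−2 ln 0.66) = 4.673 × 0.9116 = 4.260 m.
Width = 2Δx = 8.52 m.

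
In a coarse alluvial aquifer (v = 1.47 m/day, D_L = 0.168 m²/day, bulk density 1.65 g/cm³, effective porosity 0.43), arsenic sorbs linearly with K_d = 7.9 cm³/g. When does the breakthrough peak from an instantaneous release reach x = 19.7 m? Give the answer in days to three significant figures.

Retardation factor R = 1 + ρ_b·K_d/n = 1 + 1.65 × 7.9/0.43 = 31.31.
Sorption retards both mechanisms: v_R = v/R = 0.04695 m/day, D_R = D/R = 0.005366 m²/day.
Peak time from v_R²t² + 2D_R t − x² = 0: t = (√(D_R² + v_R²x²) − D_R)/v_R².
√(D_R² + v_R²x²) = √(0.005366² + 0.04695² × 19.7²) = 0.9249; v_R² = 0.002204.
t = (0.9249 − 0.005366)/0.002204 = 417 days.

417 days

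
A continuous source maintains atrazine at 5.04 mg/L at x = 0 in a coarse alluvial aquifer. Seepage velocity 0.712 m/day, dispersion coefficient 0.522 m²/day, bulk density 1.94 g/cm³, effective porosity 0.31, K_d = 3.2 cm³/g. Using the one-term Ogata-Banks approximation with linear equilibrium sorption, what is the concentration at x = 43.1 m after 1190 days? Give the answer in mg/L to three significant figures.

1.80 mg/L

Retardation factor R = 1 + ρ_b·K_d/n = 1 + 1.94 × 3.2/0.31 = 21.03.
Sorption retards both mechanisms: v_R = v/R = 0.03386 m/day, D_R = D/R = 0.02482 m²/day.
v_R·t = 0.03386 × 1190 = 40.2934 m; 2√(D_R t) = 10.87 m; argument = (43.1 − 40.2934)/10.87 = 0.2582.
C = C₀ × ½·erfc(0.2582) = 5.04 × 0.3575 = 1.80 mg/L.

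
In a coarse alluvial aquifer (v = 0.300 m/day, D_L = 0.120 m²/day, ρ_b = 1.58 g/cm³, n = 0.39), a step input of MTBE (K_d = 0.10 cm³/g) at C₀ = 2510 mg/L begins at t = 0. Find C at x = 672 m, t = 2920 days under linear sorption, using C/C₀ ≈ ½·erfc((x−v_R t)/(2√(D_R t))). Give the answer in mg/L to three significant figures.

37.2 mg/L

Retardation factor R = 1 + ρ_b·K_d/n = 1 + 1.58 × 0.10/0.39 = 1.405.
Sorption retards both mechanisms: v_R = v/R = 0.2135 m/day, D_R = D/R = 0.08541 m²/day.
v_R·t = 0.2135 × 2920 = 623.42 m; 2√(D_R t) = 31.58 m; argument = (672 − 623.42)/31.58 = 1.538.
C = C₀ × ½·erfc(1.538) = 2510 × 0.01481 = 37.2 mg/L.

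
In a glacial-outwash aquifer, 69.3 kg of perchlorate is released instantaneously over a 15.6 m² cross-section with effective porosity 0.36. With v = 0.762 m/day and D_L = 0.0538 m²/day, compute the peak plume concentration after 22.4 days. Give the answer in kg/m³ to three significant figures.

The peak of an instantaneous 1D plume sits at x = vt; there the Gaussian factor is 1 and C_max = M/(n_e·A·√(4πDt)), where n_e·A is the pore area the mass is dissolved in.
√(4πDt) = √(4π × 0.0538 × 22.4) = 3.892 m, so C_max = 69.3/(0.36 × 15.6 × 3.892) = 3.17 kg/m³.

3.17 kg/m³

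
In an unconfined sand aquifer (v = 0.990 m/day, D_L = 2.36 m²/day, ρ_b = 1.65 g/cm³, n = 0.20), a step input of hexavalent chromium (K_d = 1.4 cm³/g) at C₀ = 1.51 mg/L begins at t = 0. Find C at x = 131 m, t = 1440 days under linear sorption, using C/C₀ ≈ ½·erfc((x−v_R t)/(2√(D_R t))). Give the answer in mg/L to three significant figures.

Retardation factor R = 1 + ρ_b·K_d/n = 1 + 1.65 × 1.4/0.20 = 12.55.
Sorption retards both mechanisms: v_R = v/R = 0.07888 m/day, D_R = D/R = 0.1880 m²/day.
v_R·t = 0.07888 × 1440 = 113.5872 m; 2√(D_R t) = 32.91 m; argument = (131 − 113.5872)/32.91 = 0.5291.
C = C₀ × ½·erfc(0.5291) = 1.51 × 0.2272 = 0.343 mg/L.

0.343 mg/L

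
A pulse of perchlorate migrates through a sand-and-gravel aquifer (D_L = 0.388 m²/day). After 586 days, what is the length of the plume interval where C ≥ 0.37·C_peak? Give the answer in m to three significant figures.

The plume is Gaussian with σ = √(2Dt) = √(2 × 0.388 × 586) = 21.32 m.
C/C_peak = exp(−Δx²/(2σ²)) = 0.37 ⇒ Δx = σ·√(−2 ln 0.37) = 21.32 × 1.410 = 30.06 m.
Width = 2Δx = 60.1 m.

60.1 m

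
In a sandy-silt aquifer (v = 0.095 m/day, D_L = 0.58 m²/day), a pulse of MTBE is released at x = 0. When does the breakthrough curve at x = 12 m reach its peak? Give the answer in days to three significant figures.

77.5 days

For the 1D instantaneous-source solution, setting ∂C/∂t = 0 at fixed x gives v²t² + 2Dt − x² = 0, so t = (√(D² + v²x²) − D)/v².
√(D² + v²x²) = √(0.58² + 0.095² × 12²) = 1.279; v² = 0.009025.
t = (1.279 − 0.58)/0.009025 = 77.5 days (vs. the pure-advection estimate x/v = 126 d).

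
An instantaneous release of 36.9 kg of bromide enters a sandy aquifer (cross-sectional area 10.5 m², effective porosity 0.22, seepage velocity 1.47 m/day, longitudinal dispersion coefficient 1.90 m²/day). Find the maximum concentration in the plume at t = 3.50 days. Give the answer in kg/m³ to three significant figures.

The peak of an instantaneous 1D plume sits at x = vt; there the Gaussian factor is 1 and C_max = M/(n_e·A·√(4πDt)), where n_e·A is the pore area the mass is dissolved in.
√(4πDt) = √(4π × 1.90 × 3.50) = 9.141 m, so C_max = 36.9/(0.22 × 10.5 × 9.141) = 1.75 kg/m³.

1.75 kg/m³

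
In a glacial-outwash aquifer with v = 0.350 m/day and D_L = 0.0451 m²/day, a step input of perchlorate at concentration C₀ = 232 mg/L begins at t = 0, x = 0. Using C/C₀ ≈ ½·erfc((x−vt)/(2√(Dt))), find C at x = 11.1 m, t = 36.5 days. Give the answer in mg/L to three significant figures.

191 mg/L

For a continuous step input, C/C₀ ≈ ½·erfc((x−vt)/(2√(Dt))).
vt = 0.350 × 36.5 = 12.775 m and 2√(Dt) = 2√(0.0451 × 36.5) = 2.566 m.
Argument (x−vt)/(2√(Dt)) = (11.1 − 12.775)/2.566 = -0.6528; ½·erfc(-0.6528) = 0.8220.
C = 232 × 0.8220 = 191 mg/L.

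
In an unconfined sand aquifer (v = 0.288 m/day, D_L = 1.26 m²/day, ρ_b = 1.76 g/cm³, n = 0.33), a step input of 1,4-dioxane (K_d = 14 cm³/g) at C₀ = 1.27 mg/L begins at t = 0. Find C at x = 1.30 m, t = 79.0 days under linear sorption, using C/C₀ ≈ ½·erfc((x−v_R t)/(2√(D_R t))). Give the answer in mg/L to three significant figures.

0.342 mg/L

Retardation factor R = 1 + ρ_b·K_d/n = 1 + 1.76 × 14/0.33 = 75.67.
Sorption retards both mechanisms: v_R = v/R = 0.003806 m/day, D_R = D/R = 0.01665 m²/day.
v_R·t = 0.003806 × 79.0 = 0.300674 m; 2√(D_R t) = 2.294 m; argument = (1.30 − 0.300674)/2.294 = 0.4356.
C = C₀ × ½·erfc(0.4356) = 1.27 × 0.2689 = 0.342 mg/L.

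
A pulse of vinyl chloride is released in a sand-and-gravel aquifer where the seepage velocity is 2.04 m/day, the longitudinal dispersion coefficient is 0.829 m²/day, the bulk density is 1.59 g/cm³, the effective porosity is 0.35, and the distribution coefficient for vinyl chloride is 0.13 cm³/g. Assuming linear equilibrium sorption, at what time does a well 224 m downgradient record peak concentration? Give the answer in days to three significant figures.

Retardation factor R = 1 + ρ_b·K_d/n = 1 + 1.59 × 0.13/0.35 = 1.591.
Sorption retards both mechanisms: v_R = v/R = 1.282 m/day, D_R = D/R = 0.5211 m²/day.
Peak time from v_R²t² + 2D_R t − x² = 0: t = (√(D_R² + v_R²x²) − D_R)/v_R².
√(D_R² + v_R²x²) = √(0.5211² + 1.282² × 224²) = 287.2; v_R² = 1.644.
t = (287.2 − 0.5211)/1.644 = 174 days.

174 days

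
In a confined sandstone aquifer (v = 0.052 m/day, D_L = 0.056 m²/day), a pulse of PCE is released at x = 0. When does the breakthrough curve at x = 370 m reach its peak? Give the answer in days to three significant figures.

For the 1D instantaneous-source solution, setting ∂C/∂t = 0 at fixed x gives v²t² + 2Dt − x² = 0, so t = (√(D² + v²x²) − D)/v².
√(D² + v²x²) = √(0.056² + 0.052² × 370²) = 19.24; v² = 0.002704.
t = (19.24 − 0.056)/0.002704 = 7090 days (vs. the pure-advection estimate x/v = 7120 d).

7090 days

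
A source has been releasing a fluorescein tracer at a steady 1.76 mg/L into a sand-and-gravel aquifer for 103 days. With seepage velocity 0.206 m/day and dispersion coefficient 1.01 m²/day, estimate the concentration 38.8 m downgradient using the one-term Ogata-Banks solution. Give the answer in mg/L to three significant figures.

For a continuous step input, C/C₀ ≈ ½·erfc((x−vt)/(2√(Dt))).
vt = 0.206 × 103 = 21.218 m and 2√(Dt) = 2√(1.01 × 103) = 20.40 m.
Argument (x−vt)/(2√(Dt)) = (38.8 − 21.218)/20.40 = 0.8619; ½·erfc(0.8619) = 0.1114.
C = 1.76 × 0.1114 = 0.196 mg/L.

0.196 mg/L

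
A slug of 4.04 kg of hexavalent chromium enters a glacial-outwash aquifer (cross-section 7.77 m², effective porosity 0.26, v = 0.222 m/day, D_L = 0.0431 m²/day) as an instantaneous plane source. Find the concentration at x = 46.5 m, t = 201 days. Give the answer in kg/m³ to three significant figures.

For an instantaneous plane source, C(x,t) = M/(n_e·A·√(4πDt)) · exp(−(x−vt)²/(4Dt)), with n_e·A the pore (flow) area.
Plume center vt = 0.222 × 201 = 44.622 m, so the well at 46.5 m is 1.878 m downgradient of the peak.
√(4πDt) = 10.43 m, giving peak height M/(n_e·A·√(4πDt)) = 4.04/(0.26 × 7.77 × 10.43) = 0.1917 kg/m³.
(x−vt)²/(4Dt) = (1.878)²/(4 × 0.0431 × 201) = 0.1018; exp(−0.1018) = 0.9032.
C = 0.1917 × 0.9032 = 0.173 kg/m³.

0.173 kg/m³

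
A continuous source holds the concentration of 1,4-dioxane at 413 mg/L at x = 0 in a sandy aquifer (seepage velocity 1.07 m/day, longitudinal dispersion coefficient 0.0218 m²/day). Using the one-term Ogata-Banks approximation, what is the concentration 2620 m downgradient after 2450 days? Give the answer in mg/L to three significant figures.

230 mg/L

For a continuous step input, C/C₀ ≈ ½·erfc((x−vt)/(2√(Dt))).
vt = 1.07 × 2450 = 2621.5 m and 2√(Dt) = 2√(0.0218 × 2450) = 14.62 m.
Argument (x−vt)/(2√(Dt)) = (2620 − 2621.5)/14.62 = -0.1026; ½·erfc(-0.1026) = 0.5577.
C = 413 × 0.5577 = 230 mg/L.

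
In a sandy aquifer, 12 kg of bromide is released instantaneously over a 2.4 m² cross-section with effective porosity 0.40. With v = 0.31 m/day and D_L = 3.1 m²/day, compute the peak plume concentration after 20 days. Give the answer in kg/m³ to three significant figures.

0.448 kg/m³

The peak of an instantaneous 1D plume sits at x = vt; there the Gaussian factor is 1 and C_max = M/(n_e·A·√(4πDt)), where n_e·A is the pore area the mass is dissolved in.
√(4πDt) = √(4π × 3.1 × 20) = 27.91 m, so C_max = 12/(0.40 × 2.4 × 27.91) = 0.448 kg/m³.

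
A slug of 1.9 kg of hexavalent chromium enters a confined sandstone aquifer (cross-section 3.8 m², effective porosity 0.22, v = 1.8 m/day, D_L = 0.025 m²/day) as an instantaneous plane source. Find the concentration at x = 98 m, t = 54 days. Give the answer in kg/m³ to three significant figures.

For an instantaneous plane source, C(x,t) = M/(n_e·A·√(4πDt)) · exp(−(x−vt)²/(4Dt)), with n_e·A the pore (flow) area.
Plume center vt = 1.8 × 54 = 97.2 m, so the well at 98 m is 0.8 m downgradient of the peak.
√(4πDt) = 4.119 m, giving peak height M/(n_e·A·√(4πDt)) = 1.9/(0.22 × 3.8 × 4.119) = 0.5518 kg/m³.
(x−vt)²/(4Dt) = (0.8)²/(4 × 0.025 × 54) = 0.1185; exp(−0.1185) = 0.8883.
C = 0.5518 × 0.8883 = 0.490 kg/m³.

0.490 kg/m³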